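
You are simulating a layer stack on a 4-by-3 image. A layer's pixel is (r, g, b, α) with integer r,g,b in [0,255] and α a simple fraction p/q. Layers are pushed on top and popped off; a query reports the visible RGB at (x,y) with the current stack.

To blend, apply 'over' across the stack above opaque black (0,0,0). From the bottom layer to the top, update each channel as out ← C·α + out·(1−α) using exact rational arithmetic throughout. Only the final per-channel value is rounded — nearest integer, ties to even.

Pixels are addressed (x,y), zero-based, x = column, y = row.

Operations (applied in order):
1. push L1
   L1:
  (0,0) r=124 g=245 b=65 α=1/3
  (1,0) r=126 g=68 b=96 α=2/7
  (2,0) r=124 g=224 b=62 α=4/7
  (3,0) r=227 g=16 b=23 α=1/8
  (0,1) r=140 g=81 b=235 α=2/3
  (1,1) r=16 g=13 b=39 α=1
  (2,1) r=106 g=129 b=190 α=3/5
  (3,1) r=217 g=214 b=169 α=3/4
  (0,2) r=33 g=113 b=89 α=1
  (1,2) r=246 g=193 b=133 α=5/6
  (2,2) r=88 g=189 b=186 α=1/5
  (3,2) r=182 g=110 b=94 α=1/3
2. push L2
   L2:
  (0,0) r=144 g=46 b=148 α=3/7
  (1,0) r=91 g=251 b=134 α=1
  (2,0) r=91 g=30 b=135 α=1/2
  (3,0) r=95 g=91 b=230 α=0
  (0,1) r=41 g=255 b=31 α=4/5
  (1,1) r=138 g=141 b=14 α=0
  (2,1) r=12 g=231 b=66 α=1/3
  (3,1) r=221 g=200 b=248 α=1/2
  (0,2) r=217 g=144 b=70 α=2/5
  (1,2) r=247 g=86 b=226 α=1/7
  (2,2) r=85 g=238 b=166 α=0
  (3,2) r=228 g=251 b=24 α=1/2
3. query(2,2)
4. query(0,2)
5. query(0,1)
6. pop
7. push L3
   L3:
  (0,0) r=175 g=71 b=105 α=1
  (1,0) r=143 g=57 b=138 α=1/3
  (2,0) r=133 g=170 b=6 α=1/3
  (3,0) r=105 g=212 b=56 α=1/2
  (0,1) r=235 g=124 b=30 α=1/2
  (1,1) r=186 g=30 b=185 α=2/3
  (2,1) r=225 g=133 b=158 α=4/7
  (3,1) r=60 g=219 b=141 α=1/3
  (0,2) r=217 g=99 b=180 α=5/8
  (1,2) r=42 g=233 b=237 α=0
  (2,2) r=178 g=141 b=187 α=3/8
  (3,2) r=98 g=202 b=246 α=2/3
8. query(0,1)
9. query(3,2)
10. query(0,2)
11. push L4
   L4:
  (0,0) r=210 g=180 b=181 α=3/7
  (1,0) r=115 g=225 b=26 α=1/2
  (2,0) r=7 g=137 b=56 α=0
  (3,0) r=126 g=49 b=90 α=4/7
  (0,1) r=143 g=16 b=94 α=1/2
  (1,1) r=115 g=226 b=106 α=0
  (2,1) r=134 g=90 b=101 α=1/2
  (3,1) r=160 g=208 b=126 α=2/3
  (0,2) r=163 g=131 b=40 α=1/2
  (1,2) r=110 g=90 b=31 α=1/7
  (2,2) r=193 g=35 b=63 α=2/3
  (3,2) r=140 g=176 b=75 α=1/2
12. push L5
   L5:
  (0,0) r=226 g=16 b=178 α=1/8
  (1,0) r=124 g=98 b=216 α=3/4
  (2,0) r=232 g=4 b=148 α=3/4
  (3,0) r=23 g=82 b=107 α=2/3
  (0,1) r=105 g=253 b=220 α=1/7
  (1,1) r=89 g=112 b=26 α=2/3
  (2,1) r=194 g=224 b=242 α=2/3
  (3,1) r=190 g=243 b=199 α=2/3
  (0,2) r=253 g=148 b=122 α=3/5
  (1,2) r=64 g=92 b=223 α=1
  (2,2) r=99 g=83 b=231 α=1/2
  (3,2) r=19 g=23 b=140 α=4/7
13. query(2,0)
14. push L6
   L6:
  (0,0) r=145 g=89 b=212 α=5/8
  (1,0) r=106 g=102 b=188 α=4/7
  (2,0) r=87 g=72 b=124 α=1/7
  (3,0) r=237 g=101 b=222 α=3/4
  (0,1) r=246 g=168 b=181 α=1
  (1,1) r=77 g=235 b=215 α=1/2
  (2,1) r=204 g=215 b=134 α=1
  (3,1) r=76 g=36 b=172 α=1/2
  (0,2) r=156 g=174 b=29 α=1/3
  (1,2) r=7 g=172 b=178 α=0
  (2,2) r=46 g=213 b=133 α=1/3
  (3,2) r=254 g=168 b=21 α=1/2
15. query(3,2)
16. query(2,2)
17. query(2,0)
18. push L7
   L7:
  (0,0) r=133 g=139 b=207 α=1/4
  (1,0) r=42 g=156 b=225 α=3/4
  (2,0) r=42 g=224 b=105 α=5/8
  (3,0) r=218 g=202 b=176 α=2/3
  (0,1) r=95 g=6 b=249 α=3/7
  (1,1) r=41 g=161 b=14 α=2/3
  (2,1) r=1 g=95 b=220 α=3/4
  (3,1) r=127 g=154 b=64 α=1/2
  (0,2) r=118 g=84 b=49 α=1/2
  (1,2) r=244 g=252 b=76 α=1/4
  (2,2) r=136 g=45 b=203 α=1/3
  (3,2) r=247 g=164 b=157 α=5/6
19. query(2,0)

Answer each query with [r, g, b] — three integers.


(2,2) stack=L1,L2; from [0,0,0]:
+L1 (α=1/5) → [88/5, 189/5, 186/5]
+L2 (α=0) → [88/5, 189/5, 186/5]
rounded: [18, 38, 37]

at x=0,y=2 over L1,L2:
L1 α=1: [33, 113, 89]
L2 α=2/5: [533/5, 627/5, 407/5]
= [107, 125, 81]

(0,1) stack=L1,L2; from [0,0,0]:
after L1 α=2/3: [280/3, 54, 470/3]
after L2 α=4/5: [772/15, 1074/5, 842/15]
→ [51, 215, 56]

query (0,1) [L1,L3] — begin 0,0,0
L1 α=2/3: [280/3, 54, 470/3]
L3 α=1/2: [985/6, 89, 280/3]
rounded: [164, 89, 93]

(3,2) stack=L1,L3; from [0,0,0]:
L1 α=1/3: [182/3, 110/3, 94/3]
L3 α=2/3: [770/9, 1322/9, 1570/9]
= [86, 147, 174]

(0,2) stack=L1,L3; from [0,0,0]:
after L1 α=1: [33, 113, 89]
after L3 α=5/8: [148, 417/4, 1167/8]
rounded: [148, 104, 146]

at x=2,y=0 over L1,L3,L4,L5:
+L1 (α=4/7) → [496/7, 128, 248/7]
+L3 (α=1/3) → [641/7, 142, 538/21]
+L4 (α=0) → [641/7, 142, 538/21]
+L5 (α=3/4) → [5513/28, 77/2, 4931/42]
→ [197, 38, 117]

query (3,2) [L1,L3,L4,L5,L6] — begin 0,0,0
after L1 α=1/3: [182/3, 110/3, 94/3]
after L3 α=2/3: [770/9, 1322/9, 1570/9]
after L4 α=1/2: [1015/9, 1453/9, 2245/18]
after L5 α=4/7: [1243/21, 247/3, 5605/42]
after L6 α=1/2: [6577/42, 751/6, 6487/84]
= [157, 125, 77]

query (2,2) [L1,L3,L4,L5,L6] — begin 0,0,0
L1 α=1/5: [88/5, 189/5, 186/5]
L3 α=3/8: [311/4, 153/2, 747/8]
L4 α=2/3: [1855/12, 293/6, 585/8]
L5 α=1/2: [3043/24, 791/12, 2433/16]
L6 α=1/3: [3595/36, 2069/18, 3497/24]
rounded: [100, 115, 146]

query (2,0) [L1,L3,L4,L5,L6] — begin 0,0,0
+L1 (α=4/7) → [496/7, 128, 248/7]
+L3 (α=1/3) → [641/7, 142, 538/21]
+L4 (α=0) → [641/7, 142, 538/21]
+L5 (α=3/4) → [5513/28, 77/2, 4931/42]
+L6 (α=1/7) → [17757/98, 303/7, 5799/49]
= [181, 43, 118]

(2,0) stack=L1,L3,L4,L5,L6,L7; from [0,0,0]:
L1 α=4/7: [496/7, 128, 248/7]
L3 α=1/3: [641/7, 142, 538/21]
L4 α=0: [641/7, 142, 538/21]
L5 α=3/4: [5513/28, 77/2, 4931/42]
L6 α=1/7: [17757/98, 303/7, 5799/49]
L7 α=5/8: [73851/784, 8749/56, 21561/196]
→ [94, 156, 110]


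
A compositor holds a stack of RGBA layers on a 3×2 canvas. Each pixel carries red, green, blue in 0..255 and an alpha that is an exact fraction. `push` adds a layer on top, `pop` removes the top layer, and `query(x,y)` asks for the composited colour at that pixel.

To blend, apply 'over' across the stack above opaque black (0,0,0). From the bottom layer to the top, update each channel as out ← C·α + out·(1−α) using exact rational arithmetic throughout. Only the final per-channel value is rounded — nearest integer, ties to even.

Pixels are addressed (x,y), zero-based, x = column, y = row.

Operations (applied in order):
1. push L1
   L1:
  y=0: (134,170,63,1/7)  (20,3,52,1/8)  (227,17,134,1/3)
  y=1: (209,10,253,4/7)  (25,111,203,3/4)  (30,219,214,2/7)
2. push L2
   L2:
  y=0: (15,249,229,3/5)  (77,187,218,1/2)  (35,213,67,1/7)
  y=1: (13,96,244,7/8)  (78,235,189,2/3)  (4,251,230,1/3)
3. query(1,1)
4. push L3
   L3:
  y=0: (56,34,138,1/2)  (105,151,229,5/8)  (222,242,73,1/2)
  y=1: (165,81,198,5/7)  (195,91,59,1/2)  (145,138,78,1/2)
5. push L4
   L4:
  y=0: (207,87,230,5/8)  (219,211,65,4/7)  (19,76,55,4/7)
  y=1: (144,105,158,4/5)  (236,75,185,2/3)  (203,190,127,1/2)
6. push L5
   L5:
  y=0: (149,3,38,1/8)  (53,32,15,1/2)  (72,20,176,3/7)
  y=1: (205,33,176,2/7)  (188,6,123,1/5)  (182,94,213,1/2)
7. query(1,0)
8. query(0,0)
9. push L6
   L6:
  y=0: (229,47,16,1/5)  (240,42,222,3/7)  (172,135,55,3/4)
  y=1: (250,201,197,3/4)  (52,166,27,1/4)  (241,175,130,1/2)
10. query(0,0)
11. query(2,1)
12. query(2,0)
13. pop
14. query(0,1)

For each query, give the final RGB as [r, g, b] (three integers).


(1,1) stack=L1,L2; from [0,0,0]:
L1 α=3/4: [75/4, 333/4, 609/4]
L2 α=2/3: [233/4, 2213/12, 707/4]
→ [58, 184, 177]

at x=1,y=0 over L1,L2,L3,L4,L5:
after L1 α=1/8: [5/2, 3/8, 13/2]
after L2 α=1/2: [159/4, 1499/16, 449/4]
after L3 α=5/8: [2577/32, 16577/128, 5927/32]
after L4 α=4/7: [5109/32, 157763/896, 26101/224]
after L5 α=1/2: [6805/64, 186435/1792, 29461/448]
rounded: [106, 104, 66]

query (0,0) [L1,L2,L3,L4,L5] — begin 0,0,0
after L1 α=1/7: [134/7, 170/7, 9]
after L2 α=3/5: [583/35, 5569/35, 141]
after L3 α=1/2: [2543/70, 6759/70, 279/2]
after L4 α=5/8: [80079/560, 50727/560, 3137/16]
after L5 α=1/8: [91999/640, 50967/640, 22567/128]
= [144, 80, 176]

(0,0) stack=L1,L2,L3,L4,L5,L6; from [0,0,0]:
after L1 α=1/7: [134/7, 170/7, 9]
after L2 α=3/5: [583/35, 5569/35, 141]
after L3 α=1/2: [2543/70, 6759/70, 279/2]
after L4 α=5/8: [80079/560, 50727/560, 3137/16]
after L5 α=1/8: [91999/640, 50967/640, 22567/128]
after L6 α=1/5: [128639/800, 58487/800, 23079/160]
rounded: [161, 73, 144]

query (2,1) [L1,L2,L3,L4,L5,L6] — begin 0,0,0
L1 α=2/7: [60/7, 438/7, 428/7]
L2 α=1/3: [148/21, 2633/21, 822/7]
L3 α=1/2: [3193/42, 5531/42, 684/7]
L4 α=1/2: [11719/84, 13511/84, 1573/14]
L5 α=1/2: [27007/168, 21407/168, 4555/28]
L6 α=1/2: [67495/336, 50807/336, 8195/56]
rounded: [201, 151, 146]

query (2,0) [L1,L2,L3,L4,L5,L6] — begin 0,0,0
L1 α=1/3: [227/3, 17/3, 134/3]
L2 α=1/7: [489/7, 247/7, 335/7]
L3 α=1/2: [2043/14, 1941/14, 423/7]
L4 α=4/7: [7193/98, 10079/98, 2809/49]
L5 α=3/7: [24970/343, 23098/343, 37108/343]
L6 α=3/4: [100979/686, 162013/1372, 93703/1372]
→ [147, 118, 68]

at x=0,y=1 over L1,L2,L3,L4,L5:
after L1 α=4/7: [836/7, 40/7, 1012/7]
after L2 α=7/8: [1473/56, 593/7, 1621/7]
after L3 α=5/7: [24573/196, 4021/49, 10172/49]
after L4 α=4/5: [137469/980, 24601/245, 8228/49]
after L5 α=2/7: [217829/1372, 27835/343, 58388/343]
→ [159, 81, 170]


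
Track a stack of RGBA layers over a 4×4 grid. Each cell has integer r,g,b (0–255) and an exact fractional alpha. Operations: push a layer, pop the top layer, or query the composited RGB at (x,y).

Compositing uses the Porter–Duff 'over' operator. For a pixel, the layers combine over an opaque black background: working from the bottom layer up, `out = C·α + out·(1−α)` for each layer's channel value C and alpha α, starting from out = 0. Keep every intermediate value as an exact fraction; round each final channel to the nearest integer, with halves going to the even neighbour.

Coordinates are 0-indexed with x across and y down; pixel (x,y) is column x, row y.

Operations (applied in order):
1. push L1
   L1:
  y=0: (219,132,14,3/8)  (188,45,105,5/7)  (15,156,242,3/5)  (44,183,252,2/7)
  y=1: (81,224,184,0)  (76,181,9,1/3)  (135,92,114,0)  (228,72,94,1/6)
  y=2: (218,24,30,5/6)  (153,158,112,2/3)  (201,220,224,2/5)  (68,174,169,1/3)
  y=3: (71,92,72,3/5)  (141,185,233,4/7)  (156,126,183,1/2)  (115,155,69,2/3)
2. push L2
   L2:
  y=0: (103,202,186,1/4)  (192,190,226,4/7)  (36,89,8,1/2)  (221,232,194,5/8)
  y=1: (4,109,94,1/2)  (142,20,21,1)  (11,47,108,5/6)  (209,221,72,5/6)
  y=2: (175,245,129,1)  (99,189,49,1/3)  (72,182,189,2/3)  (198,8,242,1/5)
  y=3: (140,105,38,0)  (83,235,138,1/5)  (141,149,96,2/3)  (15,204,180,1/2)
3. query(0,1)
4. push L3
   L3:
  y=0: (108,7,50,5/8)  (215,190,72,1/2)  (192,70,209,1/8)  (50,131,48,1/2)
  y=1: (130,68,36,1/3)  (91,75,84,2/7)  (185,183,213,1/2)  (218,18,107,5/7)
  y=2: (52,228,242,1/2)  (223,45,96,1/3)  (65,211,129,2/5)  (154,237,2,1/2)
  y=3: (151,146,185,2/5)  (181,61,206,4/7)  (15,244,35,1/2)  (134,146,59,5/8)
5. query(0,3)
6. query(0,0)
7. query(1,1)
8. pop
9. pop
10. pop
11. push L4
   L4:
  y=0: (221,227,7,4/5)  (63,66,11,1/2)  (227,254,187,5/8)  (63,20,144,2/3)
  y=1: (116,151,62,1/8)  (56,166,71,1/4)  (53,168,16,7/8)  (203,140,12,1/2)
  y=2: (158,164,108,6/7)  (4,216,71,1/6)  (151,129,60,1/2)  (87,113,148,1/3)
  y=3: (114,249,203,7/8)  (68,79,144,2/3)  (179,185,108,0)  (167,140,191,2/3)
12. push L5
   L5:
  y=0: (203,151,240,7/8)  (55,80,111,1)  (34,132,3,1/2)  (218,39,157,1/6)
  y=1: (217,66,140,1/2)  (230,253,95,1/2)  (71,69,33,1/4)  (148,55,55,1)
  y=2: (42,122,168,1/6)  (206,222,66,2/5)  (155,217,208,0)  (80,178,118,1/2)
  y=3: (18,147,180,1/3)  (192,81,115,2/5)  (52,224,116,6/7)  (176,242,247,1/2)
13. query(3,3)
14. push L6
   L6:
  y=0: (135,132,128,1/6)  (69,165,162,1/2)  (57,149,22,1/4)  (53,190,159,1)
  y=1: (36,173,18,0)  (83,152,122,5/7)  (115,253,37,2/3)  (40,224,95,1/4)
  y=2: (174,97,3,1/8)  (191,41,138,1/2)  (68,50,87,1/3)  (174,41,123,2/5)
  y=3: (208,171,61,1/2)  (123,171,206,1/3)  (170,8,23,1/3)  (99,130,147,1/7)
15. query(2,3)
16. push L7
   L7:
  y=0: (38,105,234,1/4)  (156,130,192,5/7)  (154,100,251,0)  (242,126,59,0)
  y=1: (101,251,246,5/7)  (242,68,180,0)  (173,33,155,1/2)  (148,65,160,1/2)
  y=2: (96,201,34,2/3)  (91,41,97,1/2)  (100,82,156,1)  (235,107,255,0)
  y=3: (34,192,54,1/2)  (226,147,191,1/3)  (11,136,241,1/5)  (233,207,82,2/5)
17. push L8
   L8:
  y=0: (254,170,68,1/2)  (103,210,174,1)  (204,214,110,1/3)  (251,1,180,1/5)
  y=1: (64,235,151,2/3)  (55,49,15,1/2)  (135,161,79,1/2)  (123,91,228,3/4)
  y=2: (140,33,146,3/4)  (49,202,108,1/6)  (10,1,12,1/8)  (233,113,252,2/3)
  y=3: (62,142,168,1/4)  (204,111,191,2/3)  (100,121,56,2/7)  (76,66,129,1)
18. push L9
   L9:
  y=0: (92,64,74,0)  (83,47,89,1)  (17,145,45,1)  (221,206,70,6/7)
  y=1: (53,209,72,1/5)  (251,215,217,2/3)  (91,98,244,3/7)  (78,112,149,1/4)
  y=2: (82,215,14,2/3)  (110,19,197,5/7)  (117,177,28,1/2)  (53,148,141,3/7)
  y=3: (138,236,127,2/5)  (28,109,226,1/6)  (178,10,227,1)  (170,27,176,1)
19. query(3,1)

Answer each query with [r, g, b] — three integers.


query (0,1) [L1,L2] — begin 0,0,0
after L1 α=0: [0, 0, 0]
after L2 α=1/2: [2, 109/2, 47]
= [2, 54, 47]

(0,3) stack=L1,L2,L3; from [0,0,0]:
+L1 (α=3/5) → [213/5, 276/5, 216/5]
+L2 (α=0) → [213/5, 276/5, 216/5]
+L3 (α=2/5) → [2149/25, 2288/25, 2498/25]
→ [86, 92, 100]

at x=0,y=0 over L1,L2,L3:
+L1 (α=3/8) → [657/8, 99/2, 21/4]
+L2 (α=1/4) → [2795/32, 701/8, 807/16]
+L3 (α=5/8) → [25665/256, 2383/64, 6421/128]
= [100, 37, 50]

query (1,1) [L1,L2,L3] — begin 0,0,0
L1 α=1/3: [76/3, 181/3, 3]
L2 α=1: [142, 20, 21]
L3 α=2/7: [892/7, 250/7, 39]
= [127, 36, 39]

(3,3) stack=L4,L5; from [0,0,0]:
after L4 α=2/3: [334/3, 280/3, 382/3]
after L5 α=1/2: [431/3, 503/3, 1123/6]
rounded: [144, 168, 187]

query (2,3) [L4,L5,L6] — begin 0,0,0
+L4 (α=0) → [0, 0, 0]
+L5 (α=6/7) → [312/7, 192, 696/7]
+L6 (α=1/3) → [1814/21, 392/3, 1553/21]
= [86, 131, 74]

at x=3,y=1 over L4,L5,L6,L7,L8,L9:
after L4 α=1/2: [203/2, 70, 6]
after L5 α=1: [148, 55, 55]
after L6 α=1/4: [121, 389/4, 65]
after L7 α=1/2: [269/2, 649/8, 225/2]
after L8 α=3/4: [1007/8, 2833/32, 1593/8]
after L9 α=1/4: [3645/32, 12083/128, 5971/32]
rounded: [114, 94, 187]


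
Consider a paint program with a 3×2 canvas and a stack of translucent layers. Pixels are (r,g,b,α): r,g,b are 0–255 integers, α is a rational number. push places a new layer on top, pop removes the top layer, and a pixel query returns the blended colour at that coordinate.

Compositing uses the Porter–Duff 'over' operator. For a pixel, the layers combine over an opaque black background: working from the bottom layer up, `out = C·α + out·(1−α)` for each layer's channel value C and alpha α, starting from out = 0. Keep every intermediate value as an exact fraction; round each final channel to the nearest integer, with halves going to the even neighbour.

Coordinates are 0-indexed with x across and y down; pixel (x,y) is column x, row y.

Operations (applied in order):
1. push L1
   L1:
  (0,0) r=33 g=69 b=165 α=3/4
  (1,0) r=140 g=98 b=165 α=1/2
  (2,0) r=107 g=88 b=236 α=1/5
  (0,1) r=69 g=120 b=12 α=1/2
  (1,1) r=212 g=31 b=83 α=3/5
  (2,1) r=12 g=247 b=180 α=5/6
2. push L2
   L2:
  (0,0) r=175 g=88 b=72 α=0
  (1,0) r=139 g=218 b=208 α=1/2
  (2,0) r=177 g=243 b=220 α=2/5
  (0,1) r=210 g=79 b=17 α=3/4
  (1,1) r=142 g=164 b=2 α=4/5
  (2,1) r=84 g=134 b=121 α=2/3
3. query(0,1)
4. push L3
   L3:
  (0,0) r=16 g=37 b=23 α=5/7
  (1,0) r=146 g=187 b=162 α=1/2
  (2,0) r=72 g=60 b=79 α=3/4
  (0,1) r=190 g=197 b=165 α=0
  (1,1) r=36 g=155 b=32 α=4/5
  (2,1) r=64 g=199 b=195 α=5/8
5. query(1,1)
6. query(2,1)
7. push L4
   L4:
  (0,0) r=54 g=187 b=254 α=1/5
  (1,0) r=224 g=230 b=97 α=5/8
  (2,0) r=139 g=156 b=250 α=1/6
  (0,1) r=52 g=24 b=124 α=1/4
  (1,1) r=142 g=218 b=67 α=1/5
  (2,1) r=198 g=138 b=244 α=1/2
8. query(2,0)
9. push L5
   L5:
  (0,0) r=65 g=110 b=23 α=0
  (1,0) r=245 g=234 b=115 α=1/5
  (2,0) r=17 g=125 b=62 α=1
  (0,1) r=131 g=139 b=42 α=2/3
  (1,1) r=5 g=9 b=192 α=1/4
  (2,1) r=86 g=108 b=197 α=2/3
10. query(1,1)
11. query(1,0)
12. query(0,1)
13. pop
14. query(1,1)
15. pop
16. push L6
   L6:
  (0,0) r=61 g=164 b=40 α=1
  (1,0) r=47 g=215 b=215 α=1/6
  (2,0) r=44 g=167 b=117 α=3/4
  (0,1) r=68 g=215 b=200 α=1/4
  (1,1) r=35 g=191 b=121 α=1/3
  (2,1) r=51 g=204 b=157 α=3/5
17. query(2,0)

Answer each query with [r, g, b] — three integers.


(0,1) stack=L1,L2; from [0,0,0]:
L1 α=1/2: [69/2, 60, 6]
L2 α=3/4: [1329/8, 297/4, 57/4]
→ [166, 74, 14]

at x=1,y=1 over L1,L2,L3:
+L1 (α=3/5) → [636/5, 93/5, 249/5]
+L2 (α=4/5) → [3476/25, 3373/25, 289/25]
+L3 (α=4/5) → [7076/125, 18873/125, 3489/125]
= [57, 151, 28]

(2,1) stack=L1,L2,L3; from [0,0,0]:
after L1 α=5/6: [10, 1235/6, 150]
after L2 α=2/3: [178/3, 2843/18, 392/3]
after L3 α=5/8: [249/4, 8813/48, 1367/8]
rounded: [62, 184, 171]

query (2,0) [L1,L2,L3,L4] — begin 0,0,0
after L1 α=1/5: [107/5, 88/5, 236/5]
after L2 α=2/5: [2091/25, 2694/25, 2908/25]
after L3 α=3/4: [7491/100, 3597/50, 8833/100]
after L4 α=1/6: [10271/120, 1719/20, 4611/40]
rounded: [86, 86, 115]

at x=1,y=1 over L1,L2,L3,L4,L5:
+L1 (α=3/5) → [636/5, 93/5, 249/5]
+L2 (α=4/5) → [3476/25, 3373/25, 289/25]
+L3 (α=4/5) → [7076/125, 18873/125, 3489/125]
+L4 (α=1/5) → [46054/625, 102742/625, 22331/625]
+L5 (α=1/4) → [141287/2500, 313851/2500, 186993/2500]
rounded: [57, 126, 75]

query (1,0) [L1,L2,L3,L4,L5] — begin 0,0,0
after L1 α=1/2: [70, 49, 165/2]
after L2 α=1/2: [209/2, 267/2, 581/4]
after L3 α=1/2: [501/4, 641/4, 1229/8]
after L4 α=5/8: [5983/32, 6523/32, 7567/64]
after L5 α=1/5: [7943/40, 1679/8, 9407/80]
= [199, 210, 118]

query (0,1) [L1,L2,L3,L4,L5] — begin 0,0,0
+L1 (α=1/2) → [69/2, 60, 6]
+L2 (α=3/4) → [1329/8, 297/4, 57/4]
+L3 (α=0) → [1329/8, 297/4, 57/4]
+L4 (α=1/4) → [4403/32, 987/16, 667/16]
+L5 (α=2/3) → [12787/96, 5435/48, 2011/48]
rounded: [133, 113, 42]

(1,1) stack=L1,L2,L3,L4; from [0,0,0]:
+L1 (α=3/5) → [636/5, 93/5, 249/5]
+L2 (α=4/5) → [3476/25, 3373/25, 289/25]
+L3 (α=4/5) → [7076/125, 18873/125, 3489/125]
+L4 (α=1/5) → [46054/625, 102742/625, 22331/625]
= [74, 164, 36]

at x=2,y=0 over L1,L2,L3,L6:
+L1 (α=1/5) → [107/5, 88/5, 236/5]
+L2 (α=2/5) → [2091/25, 2694/25, 2908/25]
+L3 (α=3/4) → [7491/100, 3597/50, 8833/100]
+L6 (α=3/4) → [20691/400, 28647/200, 43933/400]
rounded: [52, 143, 110]


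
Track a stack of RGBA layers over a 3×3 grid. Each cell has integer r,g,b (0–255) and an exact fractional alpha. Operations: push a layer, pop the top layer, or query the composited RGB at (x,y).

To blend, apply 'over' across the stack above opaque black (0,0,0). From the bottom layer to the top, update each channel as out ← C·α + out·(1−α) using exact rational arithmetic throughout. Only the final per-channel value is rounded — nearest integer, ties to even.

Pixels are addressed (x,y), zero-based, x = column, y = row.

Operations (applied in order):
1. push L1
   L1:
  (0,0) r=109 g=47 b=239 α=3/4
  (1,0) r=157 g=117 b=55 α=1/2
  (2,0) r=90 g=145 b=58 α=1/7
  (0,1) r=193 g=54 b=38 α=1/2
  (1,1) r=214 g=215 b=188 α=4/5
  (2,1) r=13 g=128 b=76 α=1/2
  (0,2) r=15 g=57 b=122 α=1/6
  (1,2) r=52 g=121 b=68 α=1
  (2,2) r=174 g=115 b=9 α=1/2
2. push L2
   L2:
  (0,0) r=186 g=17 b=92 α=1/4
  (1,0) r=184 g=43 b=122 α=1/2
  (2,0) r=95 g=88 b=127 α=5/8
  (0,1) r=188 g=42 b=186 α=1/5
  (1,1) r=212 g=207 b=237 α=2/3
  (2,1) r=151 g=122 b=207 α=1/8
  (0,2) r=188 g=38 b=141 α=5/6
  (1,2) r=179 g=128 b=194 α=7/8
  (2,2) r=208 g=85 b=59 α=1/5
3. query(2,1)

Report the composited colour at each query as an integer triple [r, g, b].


(2,1) stack=L1,L2; from [0,0,0]:
+L1 (α=1/2) → [13/2, 64, 38]
+L2 (α=1/8) → [393/16, 285/4, 473/8]
rounded: [25, 71, 59]


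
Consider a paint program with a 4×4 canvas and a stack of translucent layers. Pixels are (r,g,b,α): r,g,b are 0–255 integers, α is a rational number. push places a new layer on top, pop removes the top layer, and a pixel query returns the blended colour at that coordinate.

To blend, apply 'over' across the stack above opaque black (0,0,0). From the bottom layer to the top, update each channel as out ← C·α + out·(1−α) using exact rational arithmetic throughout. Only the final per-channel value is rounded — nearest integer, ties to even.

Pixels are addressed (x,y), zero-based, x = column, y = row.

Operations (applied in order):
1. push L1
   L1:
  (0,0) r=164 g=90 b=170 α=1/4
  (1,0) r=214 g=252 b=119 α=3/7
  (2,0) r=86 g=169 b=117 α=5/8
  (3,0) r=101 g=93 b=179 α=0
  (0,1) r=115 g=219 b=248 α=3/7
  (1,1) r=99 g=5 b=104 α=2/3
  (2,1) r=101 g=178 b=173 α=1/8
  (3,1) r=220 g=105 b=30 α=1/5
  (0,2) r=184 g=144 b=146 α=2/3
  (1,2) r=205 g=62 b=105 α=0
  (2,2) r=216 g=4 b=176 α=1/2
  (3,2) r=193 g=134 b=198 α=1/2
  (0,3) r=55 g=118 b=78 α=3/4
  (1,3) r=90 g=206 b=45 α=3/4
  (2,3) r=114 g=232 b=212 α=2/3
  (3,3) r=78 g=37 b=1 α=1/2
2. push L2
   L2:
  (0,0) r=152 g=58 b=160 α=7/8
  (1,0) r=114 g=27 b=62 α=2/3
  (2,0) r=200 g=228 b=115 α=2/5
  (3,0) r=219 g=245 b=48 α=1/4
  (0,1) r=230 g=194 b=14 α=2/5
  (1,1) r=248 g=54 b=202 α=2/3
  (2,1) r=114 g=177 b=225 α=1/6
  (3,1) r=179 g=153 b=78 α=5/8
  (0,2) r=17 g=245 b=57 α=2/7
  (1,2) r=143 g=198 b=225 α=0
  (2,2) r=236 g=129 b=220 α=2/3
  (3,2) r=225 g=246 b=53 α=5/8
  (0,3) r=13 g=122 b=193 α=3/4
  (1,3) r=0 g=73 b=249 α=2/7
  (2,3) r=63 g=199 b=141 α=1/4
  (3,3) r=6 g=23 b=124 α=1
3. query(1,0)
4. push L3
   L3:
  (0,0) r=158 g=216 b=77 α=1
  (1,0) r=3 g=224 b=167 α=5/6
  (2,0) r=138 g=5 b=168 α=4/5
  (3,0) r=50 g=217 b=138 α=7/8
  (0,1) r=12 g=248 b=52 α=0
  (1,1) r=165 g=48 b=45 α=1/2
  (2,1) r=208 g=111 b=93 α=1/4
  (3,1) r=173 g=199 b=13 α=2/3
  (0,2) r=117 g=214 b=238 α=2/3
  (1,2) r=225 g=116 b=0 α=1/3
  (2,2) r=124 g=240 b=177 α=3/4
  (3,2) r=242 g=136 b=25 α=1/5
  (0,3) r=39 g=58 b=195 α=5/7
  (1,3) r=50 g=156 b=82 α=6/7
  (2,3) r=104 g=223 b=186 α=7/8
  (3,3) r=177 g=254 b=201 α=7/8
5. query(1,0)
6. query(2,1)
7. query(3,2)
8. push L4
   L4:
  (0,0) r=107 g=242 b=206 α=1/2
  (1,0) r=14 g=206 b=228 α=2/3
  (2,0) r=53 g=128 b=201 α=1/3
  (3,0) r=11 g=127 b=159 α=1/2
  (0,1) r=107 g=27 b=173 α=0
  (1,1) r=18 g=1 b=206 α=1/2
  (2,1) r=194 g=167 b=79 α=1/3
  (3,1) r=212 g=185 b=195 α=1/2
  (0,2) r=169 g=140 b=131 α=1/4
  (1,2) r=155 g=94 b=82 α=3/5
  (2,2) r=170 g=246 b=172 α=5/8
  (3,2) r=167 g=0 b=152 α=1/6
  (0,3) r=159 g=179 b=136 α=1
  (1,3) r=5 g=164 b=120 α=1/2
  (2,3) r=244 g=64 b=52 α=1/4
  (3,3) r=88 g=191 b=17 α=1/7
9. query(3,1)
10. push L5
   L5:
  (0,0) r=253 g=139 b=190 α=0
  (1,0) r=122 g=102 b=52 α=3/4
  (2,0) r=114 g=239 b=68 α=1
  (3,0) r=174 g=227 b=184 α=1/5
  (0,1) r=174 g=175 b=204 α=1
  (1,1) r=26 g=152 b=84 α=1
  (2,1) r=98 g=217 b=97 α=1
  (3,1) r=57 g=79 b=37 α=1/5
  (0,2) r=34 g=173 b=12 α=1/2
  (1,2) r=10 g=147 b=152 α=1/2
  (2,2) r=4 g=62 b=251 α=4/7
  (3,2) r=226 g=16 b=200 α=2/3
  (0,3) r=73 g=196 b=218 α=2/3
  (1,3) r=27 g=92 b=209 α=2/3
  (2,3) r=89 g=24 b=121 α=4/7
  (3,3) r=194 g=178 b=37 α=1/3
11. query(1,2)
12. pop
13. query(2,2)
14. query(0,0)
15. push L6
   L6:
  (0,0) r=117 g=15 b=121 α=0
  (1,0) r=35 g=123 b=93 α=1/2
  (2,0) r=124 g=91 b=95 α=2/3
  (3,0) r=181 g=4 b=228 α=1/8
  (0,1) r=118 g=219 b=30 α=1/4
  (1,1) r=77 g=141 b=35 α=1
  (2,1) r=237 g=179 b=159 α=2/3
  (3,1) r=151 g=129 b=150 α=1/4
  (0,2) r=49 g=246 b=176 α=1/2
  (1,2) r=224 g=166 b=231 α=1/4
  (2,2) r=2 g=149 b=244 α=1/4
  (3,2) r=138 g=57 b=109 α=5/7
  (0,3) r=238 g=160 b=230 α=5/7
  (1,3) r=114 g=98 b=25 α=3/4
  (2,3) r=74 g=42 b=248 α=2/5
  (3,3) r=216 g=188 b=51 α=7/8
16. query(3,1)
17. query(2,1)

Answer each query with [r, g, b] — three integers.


(1,0) stack=L1,L2; from [0,0,0]:
after L1 α=3/7: [642/7, 108, 51]
after L2 α=2/3: [746/7, 54, 175/3]
→ [107, 54, 58]

query (1,0) [L1,L2,L3] — begin 0,0,0
after L1 α=3/7: [642/7, 108, 51]
after L2 α=2/3: [746/7, 54, 175/3]
after L3 α=5/6: [851/42, 587/3, 1340/9]
rounded: [20, 196, 149]

(2,1) stack=L1,L2,L3; from [0,0,0]:
after L1 α=1/8: [101/8, 89/4, 173/8]
after L2 α=1/6: [1417/48, 1153/24, 2665/48]
after L3 α=1/4: [4745/64, 2041/32, 4153/64]
= [74, 64, 65]

(3,2) stack=L1,L2,L3; from [0,0,0]:
+L1 (α=1/2) → [193/2, 67, 99]
+L2 (α=5/8) → [2829/16, 1431/8, 281/4]
+L3 (α=1/5) → [3797/20, 1703/10, 306/5]
rounded: [190, 170, 61]

query (3,1) [L1,L2,L3,L4] — begin 0,0,0
+L1 (α=1/5) → [44, 21, 6]
+L2 (α=5/8) → [1027/8, 207/2, 51]
+L3 (α=2/3) → [1265/8, 1003/6, 77/3]
+L4 (α=1/2) → [2961/16, 2113/12, 331/3]
= [185, 176, 110]

at x=1,y=2 over L1,L2,L3,L4,L5:
after L1 α=0: [0, 0, 0]
after L2 α=0: [0, 0, 0]
after L3 α=1/3: [75, 116/3, 0]
after L4 α=3/5: [123, 1078/15, 246/5]
after L5 α=1/2: [133/2, 3283/30, 503/5]
rounded: [66, 109, 101]

(2,2) stack=L1,L2,L3,L4; from [0,0,0]:
after L1 α=1/2: [108, 2, 88]
after L2 α=2/3: [580/3, 260/3, 176]
after L3 α=3/4: [424/3, 605/3, 707/4]
after L4 α=5/8: [637/4, 1835/8, 5561/32]
rounded: [159, 229, 174]

query (0,0) [L1,L2,L3,L4] — begin 0,0,0
L1 α=1/4: [41, 45/2, 85/2]
L2 α=7/8: [1105/8, 857/16, 2325/16]
L3 α=1: [158, 216, 77]
L4 α=1/2: [265/2, 229, 283/2]
= [132, 229, 142]

query (3,1) [L1,L2,L3,L4,L6] — begin 0,0,0
after L1 α=1/5: [44, 21, 6]
after L2 α=5/8: [1027/8, 207/2, 51]
after L3 α=2/3: [1265/8, 1003/6, 77/3]
after L4 α=1/2: [2961/16, 2113/12, 331/3]
after L6 α=1/4: [11299/64, 2629/16, 481/4]
= [177, 164, 120]

at x=2,y=1 over L1,L2,L3,L4,L6:
after L1 α=1/8: [101/8, 89/4, 173/8]
after L2 α=1/6: [1417/48, 1153/24, 2665/48]
after L3 α=1/4: [4745/64, 2041/32, 4153/64]
after L4 α=1/3: [3651/32, 1571/16, 2227/32]
after L6 α=2/3: [6273/32, 2433/16, 12403/96]
rounded: [196, 152, 129]


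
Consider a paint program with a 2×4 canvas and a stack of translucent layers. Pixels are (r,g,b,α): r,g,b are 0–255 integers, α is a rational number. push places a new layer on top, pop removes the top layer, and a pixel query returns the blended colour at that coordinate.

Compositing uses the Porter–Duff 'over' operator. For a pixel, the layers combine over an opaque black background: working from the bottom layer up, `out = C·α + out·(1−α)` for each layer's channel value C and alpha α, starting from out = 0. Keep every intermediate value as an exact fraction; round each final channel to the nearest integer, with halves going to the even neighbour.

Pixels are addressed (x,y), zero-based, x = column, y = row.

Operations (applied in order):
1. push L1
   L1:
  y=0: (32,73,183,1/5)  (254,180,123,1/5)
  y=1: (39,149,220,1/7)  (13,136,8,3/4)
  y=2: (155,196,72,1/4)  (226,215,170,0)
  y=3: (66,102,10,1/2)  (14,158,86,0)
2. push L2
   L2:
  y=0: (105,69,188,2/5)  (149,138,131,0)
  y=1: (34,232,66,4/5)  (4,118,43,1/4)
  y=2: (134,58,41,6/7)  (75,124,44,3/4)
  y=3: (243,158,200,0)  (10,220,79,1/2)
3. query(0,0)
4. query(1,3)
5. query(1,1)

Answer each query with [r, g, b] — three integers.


at x=0,y=0 over L1,L2:
L1 α=1/5: [32/5, 73/5, 183/5]
L2 α=2/5: [1146/25, 909/25, 2429/25]
= [46, 36, 97]

at x=1,y=3 over L1,L2:
+L1 (α=0) → [0, 0, 0]
+L2 (α=1/2) → [5, 110, 79/2]
= [5, 110, 40]

query (1,1) [L1,L2] — begin 0,0,0
after L1 α=3/4: [39/4, 102, 6]
after L2 α=1/4: [133/16, 106, 61/4]
rounded: [8, 106, 15]


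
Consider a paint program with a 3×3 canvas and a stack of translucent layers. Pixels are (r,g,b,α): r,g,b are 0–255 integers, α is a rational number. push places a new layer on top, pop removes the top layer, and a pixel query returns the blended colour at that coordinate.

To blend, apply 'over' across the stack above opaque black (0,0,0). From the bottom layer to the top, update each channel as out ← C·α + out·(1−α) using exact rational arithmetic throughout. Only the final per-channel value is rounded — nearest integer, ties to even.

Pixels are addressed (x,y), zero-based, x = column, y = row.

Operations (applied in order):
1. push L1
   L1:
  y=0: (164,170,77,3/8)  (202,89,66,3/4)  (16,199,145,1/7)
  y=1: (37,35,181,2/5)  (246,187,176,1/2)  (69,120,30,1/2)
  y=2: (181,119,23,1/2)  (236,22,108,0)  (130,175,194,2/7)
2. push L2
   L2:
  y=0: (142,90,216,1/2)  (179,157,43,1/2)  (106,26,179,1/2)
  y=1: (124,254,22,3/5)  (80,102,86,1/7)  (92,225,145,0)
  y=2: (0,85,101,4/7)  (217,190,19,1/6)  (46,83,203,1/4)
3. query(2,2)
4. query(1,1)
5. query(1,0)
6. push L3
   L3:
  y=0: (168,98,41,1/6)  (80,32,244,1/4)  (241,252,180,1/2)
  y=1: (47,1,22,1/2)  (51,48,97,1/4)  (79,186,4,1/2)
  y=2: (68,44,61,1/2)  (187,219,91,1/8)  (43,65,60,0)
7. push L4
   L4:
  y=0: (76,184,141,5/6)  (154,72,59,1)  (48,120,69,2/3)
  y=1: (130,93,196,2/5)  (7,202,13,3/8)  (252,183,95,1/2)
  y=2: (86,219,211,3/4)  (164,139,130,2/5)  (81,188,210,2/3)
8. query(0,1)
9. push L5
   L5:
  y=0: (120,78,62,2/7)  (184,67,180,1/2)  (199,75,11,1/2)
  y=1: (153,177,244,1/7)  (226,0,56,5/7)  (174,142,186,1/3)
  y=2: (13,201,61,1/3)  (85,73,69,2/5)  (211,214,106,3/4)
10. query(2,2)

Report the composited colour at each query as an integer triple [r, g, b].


at x=2,y=2 over L1,L2:
L1 α=2/7: [260/7, 50, 388/7]
L2 α=1/4: [551/14, 233/4, 2585/28]
= [39, 58, 92]

(1,1) stack=L1,L2; from [0,0,0]:
L1 α=1/2: [123, 187/2, 88]
L2 α=1/7: [818/7, 663/7, 614/7]
= [117, 95, 88]

(1,0) stack=L1,L2; from [0,0,0]:
+L1 (α=3/4) → [303/2, 267/4, 99/2]
+L2 (α=1/2) → [661/4, 895/8, 185/4]
= [165, 112, 46]

query (0,1) [L1,L2,L3,L4] — begin 0,0,0
+L1 (α=2/5) → [74/5, 14, 362/5]
+L2 (α=3/5) → [2008/25, 158, 1054/25]
+L3 (α=1/2) → [3183/50, 159/2, 802/25]
+L4 (α=2/5) → [22549/250, 849/10, 12206/125]
rounded: [90, 85, 98]

at x=2,y=2 over L1,L2,L3,L4,L5:
after L1 α=2/7: [260/7, 50, 388/7]
after L2 α=1/4: [551/14, 233/4, 2585/28]
after L3 α=0: [551/14, 233/4, 2585/28]
after L4 α=2/3: [2819/42, 579/4, 14345/84]
after L5 α=3/4: [29405/168, 3147/16, 41057/336]
= [175, 197, 122]


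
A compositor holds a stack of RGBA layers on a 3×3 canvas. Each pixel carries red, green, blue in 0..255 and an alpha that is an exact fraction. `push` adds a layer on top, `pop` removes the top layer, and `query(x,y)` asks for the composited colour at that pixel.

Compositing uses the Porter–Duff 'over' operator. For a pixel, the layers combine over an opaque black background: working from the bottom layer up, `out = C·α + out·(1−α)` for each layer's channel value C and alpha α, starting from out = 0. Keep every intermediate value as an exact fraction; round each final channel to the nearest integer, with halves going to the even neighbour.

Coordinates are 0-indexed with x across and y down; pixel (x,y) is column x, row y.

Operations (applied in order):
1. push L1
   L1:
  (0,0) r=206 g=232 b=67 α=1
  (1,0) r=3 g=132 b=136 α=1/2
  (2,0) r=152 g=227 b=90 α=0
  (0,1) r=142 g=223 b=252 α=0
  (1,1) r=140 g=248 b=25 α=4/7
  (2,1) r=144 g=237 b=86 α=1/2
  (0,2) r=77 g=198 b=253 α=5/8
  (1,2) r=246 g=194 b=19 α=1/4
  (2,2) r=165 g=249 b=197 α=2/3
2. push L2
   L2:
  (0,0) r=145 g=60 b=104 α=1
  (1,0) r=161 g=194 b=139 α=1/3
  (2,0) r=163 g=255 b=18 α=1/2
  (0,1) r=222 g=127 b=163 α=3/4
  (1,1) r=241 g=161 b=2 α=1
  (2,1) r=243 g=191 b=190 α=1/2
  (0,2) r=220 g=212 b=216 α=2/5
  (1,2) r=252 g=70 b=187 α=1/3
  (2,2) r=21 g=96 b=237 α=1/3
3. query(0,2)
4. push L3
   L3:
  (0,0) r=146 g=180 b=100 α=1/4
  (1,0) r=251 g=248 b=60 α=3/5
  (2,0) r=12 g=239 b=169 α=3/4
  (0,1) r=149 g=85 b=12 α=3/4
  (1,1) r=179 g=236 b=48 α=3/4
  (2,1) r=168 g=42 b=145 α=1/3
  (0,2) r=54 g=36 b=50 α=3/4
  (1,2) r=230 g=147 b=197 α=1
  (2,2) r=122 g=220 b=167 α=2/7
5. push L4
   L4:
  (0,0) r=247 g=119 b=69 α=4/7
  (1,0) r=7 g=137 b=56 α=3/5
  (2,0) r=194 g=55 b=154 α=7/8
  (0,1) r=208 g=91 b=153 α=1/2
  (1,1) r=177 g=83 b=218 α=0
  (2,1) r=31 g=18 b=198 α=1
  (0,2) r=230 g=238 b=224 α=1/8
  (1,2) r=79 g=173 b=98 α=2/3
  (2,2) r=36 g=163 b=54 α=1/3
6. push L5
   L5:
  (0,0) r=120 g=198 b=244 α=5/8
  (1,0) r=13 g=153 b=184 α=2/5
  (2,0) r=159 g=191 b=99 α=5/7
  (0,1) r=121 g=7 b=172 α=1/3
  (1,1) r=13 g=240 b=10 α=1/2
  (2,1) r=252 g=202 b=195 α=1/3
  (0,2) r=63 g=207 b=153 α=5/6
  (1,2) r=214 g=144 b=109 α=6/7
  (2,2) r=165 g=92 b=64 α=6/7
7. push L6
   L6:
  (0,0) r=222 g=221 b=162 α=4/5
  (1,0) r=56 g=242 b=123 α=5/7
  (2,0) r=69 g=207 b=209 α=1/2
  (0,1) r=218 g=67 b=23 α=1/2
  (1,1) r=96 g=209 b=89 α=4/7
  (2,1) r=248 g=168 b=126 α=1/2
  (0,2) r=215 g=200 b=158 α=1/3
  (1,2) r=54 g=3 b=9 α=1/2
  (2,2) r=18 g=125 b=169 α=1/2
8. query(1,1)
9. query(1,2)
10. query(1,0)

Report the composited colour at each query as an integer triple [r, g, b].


(0,2) stack=L1,L2; from [0,0,0]:
L1 α=5/8: [385/8, 495/4, 1265/8]
L2 α=2/5: [935/8, 3181/20, 7251/40]
→ [117, 159, 181]

at x=1,y=1 over L1,L2,L3,L4,L5,L6:
+L1 (α=4/7) → [80, 992/7, 100/7]
+L2 (α=1) → [241, 161, 2]
+L3 (α=3/4) → [389/2, 869/4, 73/2]
+L4 (α=0) → [389/2, 869/4, 73/2]
+L5 (α=1/2) → [415/4, 1829/8, 93/4]
+L6 (α=4/7) → [2781/28, 12175/56, 1703/28]
→ [99, 217, 61]

query (1,2) [L1,L2,L3,L4,L5,L6] — begin 0,0,0
after L1 α=1/4: [123/2, 97/2, 19/4]
after L2 α=1/3: [125, 167/3, 131/2]
after L3 α=1: [230, 147, 197]
after L4 α=2/3: [388/3, 493/3, 131]
after L5 α=6/7: [4240/21, 3085/21, 785/7]
after L6 α=1/2: [2687/21, 1574/21, 424/7]
rounded: [128, 75, 61]

(1,0) stack=L1,L2,L3,L4,L5,L6; from [0,0,0]:
L1 α=1/2: [3/2, 66, 68]
L2 α=1/3: [164/3, 326/3, 275/3]
L3 α=3/5: [2587/15, 2884/15, 218/3]
L4 α=3/5: [5489/75, 11933/75, 188/3]
L5 α=2/5: [6139/125, 19583/125, 556/5]
L6 α=5/7: [6754/125, 190416/875, 4187/35]
= [54, 218, 120]


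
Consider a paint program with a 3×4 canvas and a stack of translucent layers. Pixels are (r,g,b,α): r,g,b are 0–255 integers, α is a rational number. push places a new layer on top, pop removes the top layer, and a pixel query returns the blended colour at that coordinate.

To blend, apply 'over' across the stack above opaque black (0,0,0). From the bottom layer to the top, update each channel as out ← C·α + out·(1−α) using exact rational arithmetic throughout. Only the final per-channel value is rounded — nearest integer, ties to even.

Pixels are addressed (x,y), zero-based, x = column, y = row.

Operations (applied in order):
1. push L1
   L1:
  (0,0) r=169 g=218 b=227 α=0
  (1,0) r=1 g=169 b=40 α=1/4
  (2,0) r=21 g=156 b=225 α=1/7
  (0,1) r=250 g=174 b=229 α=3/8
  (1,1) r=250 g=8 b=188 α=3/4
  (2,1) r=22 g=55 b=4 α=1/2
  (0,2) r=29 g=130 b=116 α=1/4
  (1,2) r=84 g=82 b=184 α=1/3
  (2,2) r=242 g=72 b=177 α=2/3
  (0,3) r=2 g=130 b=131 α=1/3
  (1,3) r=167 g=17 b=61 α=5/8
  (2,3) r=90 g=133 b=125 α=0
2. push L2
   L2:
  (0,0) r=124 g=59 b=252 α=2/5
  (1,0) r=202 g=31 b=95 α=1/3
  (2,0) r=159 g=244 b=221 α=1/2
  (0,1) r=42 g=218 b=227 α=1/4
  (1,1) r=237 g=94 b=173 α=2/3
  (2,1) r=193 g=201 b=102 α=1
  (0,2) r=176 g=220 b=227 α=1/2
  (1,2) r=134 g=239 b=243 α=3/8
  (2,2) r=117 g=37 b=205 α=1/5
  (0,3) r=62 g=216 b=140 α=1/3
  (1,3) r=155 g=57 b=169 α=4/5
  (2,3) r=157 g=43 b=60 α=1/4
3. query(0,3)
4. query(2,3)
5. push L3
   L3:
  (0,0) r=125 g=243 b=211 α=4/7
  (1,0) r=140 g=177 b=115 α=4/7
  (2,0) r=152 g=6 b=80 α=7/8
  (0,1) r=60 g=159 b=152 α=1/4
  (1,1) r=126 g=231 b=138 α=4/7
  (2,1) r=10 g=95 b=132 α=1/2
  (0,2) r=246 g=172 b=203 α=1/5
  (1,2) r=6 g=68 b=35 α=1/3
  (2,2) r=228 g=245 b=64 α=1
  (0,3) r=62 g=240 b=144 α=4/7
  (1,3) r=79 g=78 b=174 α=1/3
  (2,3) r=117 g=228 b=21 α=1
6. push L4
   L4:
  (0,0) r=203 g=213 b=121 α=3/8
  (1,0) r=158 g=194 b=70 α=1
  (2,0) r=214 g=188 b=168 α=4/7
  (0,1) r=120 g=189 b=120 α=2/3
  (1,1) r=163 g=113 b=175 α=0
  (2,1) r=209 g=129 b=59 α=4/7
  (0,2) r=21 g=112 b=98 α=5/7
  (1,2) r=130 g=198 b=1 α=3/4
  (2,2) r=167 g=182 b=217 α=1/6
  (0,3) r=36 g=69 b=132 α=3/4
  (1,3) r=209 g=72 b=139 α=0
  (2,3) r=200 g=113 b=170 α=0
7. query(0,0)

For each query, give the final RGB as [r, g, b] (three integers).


query (0,3) [L1,L2] — begin 0,0,0
after L1 α=1/3: [2/3, 130/3, 131/3]
after L2 α=1/3: [190/9, 908/9, 682/9]
= [21, 101, 76]

(2,3) stack=L1,L2; from [0,0,0]:
after L1 α=0: [0, 0, 0]
after L2 α=1/4: [157/4, 43/4, 15]
= [39, 11, 15]

query (0,0) [L1,L2,L3,L4] — begin 0,0,0
L1 α=0: [0, 0, 0]
L2 α=2/5: [248/5, 118/5, 504/5]
L3 α=4/7: [3244/35, 5214/35, 5732/35]
L4 α=3/8: [7507/56, 9687/56, 8273/56]
→ [134, 173, 148]


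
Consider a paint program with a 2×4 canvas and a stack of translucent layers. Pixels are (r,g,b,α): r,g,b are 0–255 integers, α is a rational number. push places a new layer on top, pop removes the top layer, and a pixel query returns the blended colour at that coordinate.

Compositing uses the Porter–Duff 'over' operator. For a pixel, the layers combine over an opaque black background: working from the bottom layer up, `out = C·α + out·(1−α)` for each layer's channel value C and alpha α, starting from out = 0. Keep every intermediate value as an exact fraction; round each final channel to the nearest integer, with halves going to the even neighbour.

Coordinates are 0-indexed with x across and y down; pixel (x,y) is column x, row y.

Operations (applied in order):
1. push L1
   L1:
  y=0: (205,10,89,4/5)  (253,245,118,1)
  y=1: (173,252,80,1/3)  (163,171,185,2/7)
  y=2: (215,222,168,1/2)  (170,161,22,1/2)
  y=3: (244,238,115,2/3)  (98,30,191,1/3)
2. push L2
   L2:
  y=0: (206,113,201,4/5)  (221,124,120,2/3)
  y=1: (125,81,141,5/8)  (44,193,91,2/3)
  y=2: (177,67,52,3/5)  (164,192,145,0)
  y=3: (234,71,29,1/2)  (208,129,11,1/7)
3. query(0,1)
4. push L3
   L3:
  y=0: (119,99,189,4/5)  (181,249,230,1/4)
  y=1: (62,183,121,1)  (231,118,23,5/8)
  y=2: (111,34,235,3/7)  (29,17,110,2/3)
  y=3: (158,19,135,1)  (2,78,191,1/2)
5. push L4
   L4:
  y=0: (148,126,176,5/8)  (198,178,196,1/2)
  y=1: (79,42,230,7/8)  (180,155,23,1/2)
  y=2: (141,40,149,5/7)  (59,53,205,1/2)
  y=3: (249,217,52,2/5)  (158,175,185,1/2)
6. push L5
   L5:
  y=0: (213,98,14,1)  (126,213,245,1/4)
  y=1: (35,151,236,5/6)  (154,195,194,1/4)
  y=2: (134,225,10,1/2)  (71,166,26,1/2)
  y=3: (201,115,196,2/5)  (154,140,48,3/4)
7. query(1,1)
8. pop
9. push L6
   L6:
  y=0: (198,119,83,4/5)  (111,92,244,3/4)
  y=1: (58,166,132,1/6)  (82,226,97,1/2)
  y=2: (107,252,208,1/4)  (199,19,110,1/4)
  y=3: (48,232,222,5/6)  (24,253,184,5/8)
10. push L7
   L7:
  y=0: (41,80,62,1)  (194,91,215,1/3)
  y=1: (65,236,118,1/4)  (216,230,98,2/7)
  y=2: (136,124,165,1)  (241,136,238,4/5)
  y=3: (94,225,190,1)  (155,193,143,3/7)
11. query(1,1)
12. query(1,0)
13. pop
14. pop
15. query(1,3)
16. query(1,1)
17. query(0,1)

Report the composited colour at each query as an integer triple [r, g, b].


(0,1) stack=L1,L2; from [0,0,0]:
+L1 (α=1/3) → [173/3, 84, 80/3]
+L2 (α=5/8) → [399/4, 657/8, 785/8]
= [100, 82, 98]

(1,1) stack=L1,L2,L3,L4,L5; from [0,0,0]:
L1 α=2/7: [326/7, 342/7, 370/7]
L2 α=2/3: [314/7, 3044/21, 548/7]
L3 α=5/8: [9027/56, 3587/28, 2449/56]
L4 α=1/2: [19107/112, 7927/56, 3737/112]
L5 α=1/4: [74569/448, 34701/224, 32939/448]
→ [166, 155, 74]

at x=1,y=1 over L1,L2,L3,L4,L6,L7:
L1 α=2/7: [326/7, 342/7, 370/7]
L2 α=2/3: [314/7, 3044/21, 548/7]
L3 α=5/8: [9027/56, 3587/28, 2449/56]
L4 α=1/2: [19107/112, 7927/56, 3737/112]
L6 α=1/2: [28291/224, 20583/112, 14601/224]
L7 α=2/7: [238223/1568, 154435/784, 116909/1568]
→ [152, 197, 75]

query (1,0) [L1,L2,L3,L4,L6,L7] — begin 0,0,0
L1 α=1: [253, 245, 118]
L2 α=2/3: [695/3, 493/3, 358/3]
L3 α=1/4: [219, 371/2, 147]
L4 α=1/2: [417/2, 727/4, 343/2]
L6 α=3/4: [1083/8, 1831/16, 1807/8]
L7 α=1/3: [1859/12, 853/8, 889/4]
= [155, 107, 222]

query (1,3) [L1,L2,L3,L4] — begin 0,0,0
L1 α=1/3: [98/3, 10, 191/3]
L2 α=1/7: [404/7, 27, 393/7]
L3 α=1/2: [209/7, 105/2, 865/7]
L4 α=1/2: [1315/14, 455/4, 1080/7]
→ [94, 114, 154]

query (1,1) [L1,L2,L3,L4] — begin 0,0,0
L1 α=2/7: [326/7, 342/7, 370/7]
L2 α=2/3: [314/7, 3044/21, 548/7]
L3 α=5/8: [9027/56, 3587/28, 2449/56]
L4 α=1/2: [19107/112, 7927/56, 3737/112]
rounded: [171, 142, 33]

(0,1) stack=L1,L2,L3,L4; from [0,0,0]:
after L1 α=1/3: [173/3, 84, 80/3]
after L2 α=5/8: [399/4, 657/8, 785/8]
after L3 α=1: [62, 183, 121]
after L4 α=7/8: [615/8, 477/8, 1731/8]
rounded: [77, 60, 216]


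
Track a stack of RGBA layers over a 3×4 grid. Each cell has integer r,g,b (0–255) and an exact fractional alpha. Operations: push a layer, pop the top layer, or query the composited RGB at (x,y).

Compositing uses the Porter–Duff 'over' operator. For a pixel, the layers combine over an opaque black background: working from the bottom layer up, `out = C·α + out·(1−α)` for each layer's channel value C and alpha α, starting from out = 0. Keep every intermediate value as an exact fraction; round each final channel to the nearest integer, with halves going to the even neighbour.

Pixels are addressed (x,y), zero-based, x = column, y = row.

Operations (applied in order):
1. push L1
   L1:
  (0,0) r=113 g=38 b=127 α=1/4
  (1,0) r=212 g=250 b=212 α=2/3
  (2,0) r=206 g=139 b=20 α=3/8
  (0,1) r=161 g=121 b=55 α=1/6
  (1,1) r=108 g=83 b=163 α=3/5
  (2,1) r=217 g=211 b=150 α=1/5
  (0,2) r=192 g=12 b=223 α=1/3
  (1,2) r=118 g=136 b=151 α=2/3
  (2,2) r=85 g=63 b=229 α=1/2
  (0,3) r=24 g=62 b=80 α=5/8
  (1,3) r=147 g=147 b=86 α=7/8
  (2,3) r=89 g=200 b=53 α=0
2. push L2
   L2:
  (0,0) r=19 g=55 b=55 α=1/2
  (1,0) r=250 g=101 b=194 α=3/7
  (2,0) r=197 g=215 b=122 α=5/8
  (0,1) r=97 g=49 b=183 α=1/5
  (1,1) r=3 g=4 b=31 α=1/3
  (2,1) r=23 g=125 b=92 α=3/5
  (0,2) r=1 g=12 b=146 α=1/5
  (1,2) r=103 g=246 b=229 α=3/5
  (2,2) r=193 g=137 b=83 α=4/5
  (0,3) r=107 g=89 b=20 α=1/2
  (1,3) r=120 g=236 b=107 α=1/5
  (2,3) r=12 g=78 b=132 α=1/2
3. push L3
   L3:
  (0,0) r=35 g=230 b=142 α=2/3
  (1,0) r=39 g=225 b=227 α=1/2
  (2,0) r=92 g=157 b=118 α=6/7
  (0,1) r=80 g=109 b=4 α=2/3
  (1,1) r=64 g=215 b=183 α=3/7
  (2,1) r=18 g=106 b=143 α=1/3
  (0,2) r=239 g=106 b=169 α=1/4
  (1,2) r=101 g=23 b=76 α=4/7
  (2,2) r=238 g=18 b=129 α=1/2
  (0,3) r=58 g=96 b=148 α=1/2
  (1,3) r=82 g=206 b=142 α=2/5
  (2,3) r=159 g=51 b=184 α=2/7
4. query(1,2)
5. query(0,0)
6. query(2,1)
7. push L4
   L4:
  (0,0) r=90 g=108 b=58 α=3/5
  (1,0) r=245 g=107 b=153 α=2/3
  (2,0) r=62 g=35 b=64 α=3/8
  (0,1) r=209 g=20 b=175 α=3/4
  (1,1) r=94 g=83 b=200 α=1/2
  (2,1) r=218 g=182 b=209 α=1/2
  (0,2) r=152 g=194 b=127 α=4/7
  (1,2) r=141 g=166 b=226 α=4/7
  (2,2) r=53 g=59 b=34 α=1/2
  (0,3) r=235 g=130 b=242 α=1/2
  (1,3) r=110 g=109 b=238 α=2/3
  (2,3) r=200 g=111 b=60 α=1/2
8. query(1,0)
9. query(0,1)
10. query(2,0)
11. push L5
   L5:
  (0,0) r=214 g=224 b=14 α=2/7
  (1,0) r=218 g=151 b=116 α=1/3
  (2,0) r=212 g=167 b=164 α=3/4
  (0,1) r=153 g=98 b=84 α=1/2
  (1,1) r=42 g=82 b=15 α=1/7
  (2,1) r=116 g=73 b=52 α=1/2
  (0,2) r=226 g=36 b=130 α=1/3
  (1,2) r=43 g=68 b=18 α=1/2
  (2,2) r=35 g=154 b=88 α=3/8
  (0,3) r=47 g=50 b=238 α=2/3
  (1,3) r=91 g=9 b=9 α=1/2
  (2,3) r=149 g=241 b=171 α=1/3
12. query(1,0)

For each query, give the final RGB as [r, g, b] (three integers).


(1,2) stack=L1,L2,L3; from [0,0,0]:
L1 α=2/3: [236/3, 272/3, 302/3]
L2 α=3/5: [1399/15, 2758/15, 533/3]
L3 α=4/7: [3419/35, 3218/35, 837/7]
→ [98, 92, 120]

(0,0) stack=L1,L2,L3; from [0,0,0]:
L1 α=1/4: [113/4, 19/2, 127/4]
L2 α=1/2: [189/8, 129/4, 347/8]
L3 α=2/3: [749/24, 1969/12, 873/8]
→ [31, 164, 109]

query (2,1) [L1,L2,L3] — begin 0,0,0
after L1 α=1/5: [217/5, 211/5, 30]
after L2 α=3/5: [779/25, 2297/25, 336/5]
after L3 α=1/3: [2008/75, 7244/75, 1387/15]
= [27, 97, 92]

(1,0) stack=L1,L2,L3,L4; from [0,0,0]:
after L1 α=2/3: [424/3, 500/3, 424/3]
after L2 α=3/7: [3946/21, 2909/21, 3442/21]
after L3 α=1/2: [4765/42, 3817/21, 8209/42]
after L4 α=2/3: [25345/126, 8311/63, 21061/126]
= [201, 132, 167]

at x=0,y=1 over L1,L2,L3,L4:
after L1 α=1/6: [161/6, 121/6, 55/6]
after L2 α=1/5: [613/15, 389/15, 659/15]
after L3 α=2/3: [3013/45, 3659/45, 779/45]
after L4 α=3/4: [7807/45, 6359/180, 6101/45]
rounded: [173, 35, 136]

(2,0) stack=L1,L2,L3,L4; from [0,0,0]:
L1 α=3/8: [309/4, 417/8, 15/2]
L2 α=5/8: [4867/32, 9851/64, 1265/16]
L3 α=6/7: [22531/224, 70139/448, 1799/16]
L4 α=3/8: [154319/1792, 397735/3584, 12067/128]
→ [86, 111, 94]

(1,0) stack=L1,L2,L3,L4,L5; from [0,0,0]:
L1 α=2/3: [424/3, 500/3, 424/3]
L2 α=3/7: [3946/21, 2909/21, 3442/21]
L3 α=1/2: [4765/42, 3817/21, 8209/42]
L4 α=2/3: [25345/126, 8311/63, 21061/126]
L5 α=1/3: [39079/189, 26135/189, 28369/189]
→ [207, 138, 150]
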